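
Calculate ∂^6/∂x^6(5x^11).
1663200 x^{5}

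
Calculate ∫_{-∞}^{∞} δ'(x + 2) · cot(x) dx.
\frac{1}{\sin^{2}{\left(2 \right)}}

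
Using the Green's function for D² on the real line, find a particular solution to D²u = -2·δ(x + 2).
-|x + 2|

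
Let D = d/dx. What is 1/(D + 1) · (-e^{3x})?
- \frac{e^{3 x}}{4}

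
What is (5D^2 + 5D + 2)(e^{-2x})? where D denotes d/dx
12 e^{- 2 x}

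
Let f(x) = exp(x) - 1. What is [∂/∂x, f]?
e^{x}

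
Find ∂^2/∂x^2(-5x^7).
- 210 x^{5}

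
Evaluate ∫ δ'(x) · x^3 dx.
0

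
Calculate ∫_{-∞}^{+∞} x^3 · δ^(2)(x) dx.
0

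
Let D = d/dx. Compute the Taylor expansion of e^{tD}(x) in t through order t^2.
t + x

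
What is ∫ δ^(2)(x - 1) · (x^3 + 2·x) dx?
6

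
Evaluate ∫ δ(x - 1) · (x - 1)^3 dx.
0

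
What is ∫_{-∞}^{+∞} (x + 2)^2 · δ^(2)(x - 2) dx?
2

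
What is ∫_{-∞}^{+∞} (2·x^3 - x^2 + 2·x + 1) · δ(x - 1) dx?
4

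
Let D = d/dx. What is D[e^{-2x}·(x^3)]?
x^{2} \left(3 - 2 x\right) e^{- 2 x}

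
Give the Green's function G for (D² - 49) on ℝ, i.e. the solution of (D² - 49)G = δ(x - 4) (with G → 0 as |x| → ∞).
-\frac{e^{-7|x - 4|}}{14}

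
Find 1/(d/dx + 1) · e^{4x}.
\frac{e^{4 x}}{5}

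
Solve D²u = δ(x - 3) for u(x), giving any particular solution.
\frac{|x - 3|}{2}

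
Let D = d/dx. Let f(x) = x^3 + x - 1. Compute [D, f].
3 x^{2} + 1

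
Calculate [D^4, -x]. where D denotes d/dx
-4D^{3}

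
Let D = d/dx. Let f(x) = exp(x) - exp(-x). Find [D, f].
2 \cosh{\left(x \right)}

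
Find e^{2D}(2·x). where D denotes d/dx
2 x + 4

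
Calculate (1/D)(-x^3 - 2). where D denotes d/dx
- \frac{x^{4}}{4} - 2 x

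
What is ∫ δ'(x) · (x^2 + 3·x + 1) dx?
-3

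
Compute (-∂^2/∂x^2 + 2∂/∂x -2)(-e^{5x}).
17 e^{5 x}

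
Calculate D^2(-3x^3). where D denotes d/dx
- 18 x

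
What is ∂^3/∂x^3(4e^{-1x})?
- 4 e^{- x}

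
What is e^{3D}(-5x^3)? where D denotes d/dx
- 5 x^{3} - 45 x^{2} - 135 x - 135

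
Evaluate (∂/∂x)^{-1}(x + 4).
\frac{x^{2}}{2} + 4 x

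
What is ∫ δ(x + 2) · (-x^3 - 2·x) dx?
12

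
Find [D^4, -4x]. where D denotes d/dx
-16D^{3}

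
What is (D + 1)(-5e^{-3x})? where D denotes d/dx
10 e^{- 3 x}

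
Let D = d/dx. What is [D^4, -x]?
-4D^{3}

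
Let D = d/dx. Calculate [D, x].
1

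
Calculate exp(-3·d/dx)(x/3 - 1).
\frac{x}{3} - 2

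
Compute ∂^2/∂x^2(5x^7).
210 x^{5}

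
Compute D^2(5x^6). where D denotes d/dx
150 x^{4}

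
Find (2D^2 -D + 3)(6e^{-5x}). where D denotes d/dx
348 e^{- 5 x}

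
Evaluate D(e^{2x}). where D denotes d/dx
2 e^{2 x}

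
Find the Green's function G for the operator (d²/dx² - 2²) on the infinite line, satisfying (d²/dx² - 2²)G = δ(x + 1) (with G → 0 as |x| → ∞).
-\frac{e^{-2|x + 1|}}{4}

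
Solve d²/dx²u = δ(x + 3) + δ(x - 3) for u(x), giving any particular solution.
\frac{|x + 3|}{2} + \frac{|x - 3|}{2}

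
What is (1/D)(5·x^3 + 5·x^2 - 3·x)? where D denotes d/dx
\frac{5 x^{4}}{4} + \frac{5 x^{3}}{3} - \frac{3 x^{2}}{2}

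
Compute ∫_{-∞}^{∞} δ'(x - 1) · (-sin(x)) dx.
\cos{\left(1 \right)}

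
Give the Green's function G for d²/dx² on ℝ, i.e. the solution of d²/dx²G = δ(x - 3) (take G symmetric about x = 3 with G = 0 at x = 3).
\frac{|x - 3|}{2}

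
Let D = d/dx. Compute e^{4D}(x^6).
x^{6} + 24 x^{5} + 240 x^{4} + 1280 x^{3} + 3840 x^{2} + 6144 x + 4096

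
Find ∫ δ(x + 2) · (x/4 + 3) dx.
\frac{5}{2}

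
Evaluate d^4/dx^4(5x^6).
1800 x^{2}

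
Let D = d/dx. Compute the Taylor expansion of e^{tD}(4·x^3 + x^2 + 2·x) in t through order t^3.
4 t^{3} + t^{2} \left(12 x + 1\right) + 2 t \left(6 x^{2} + x + 1\right) + 4 x^{3} + x^{2} + 2 x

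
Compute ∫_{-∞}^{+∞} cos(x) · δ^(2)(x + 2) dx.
- \cos{\left(2 \right)}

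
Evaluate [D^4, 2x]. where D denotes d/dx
8D^{3}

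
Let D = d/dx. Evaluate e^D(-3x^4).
- 3 x^{4} - 12 x^{3} - 18 x^{2} - 12 x - 3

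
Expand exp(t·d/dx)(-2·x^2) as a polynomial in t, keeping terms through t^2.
- 2 t^{2} - 4 t x - 2 x^{2}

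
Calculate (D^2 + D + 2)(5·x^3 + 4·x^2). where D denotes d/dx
10 x^{3} + 23 x^{2} + 38 x + 8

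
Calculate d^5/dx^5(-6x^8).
- 40320 x^{3}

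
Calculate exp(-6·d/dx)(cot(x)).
\cot{\left(x - 6 \right)}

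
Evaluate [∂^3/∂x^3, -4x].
-12\frac{d^{2}}{dx^{2}}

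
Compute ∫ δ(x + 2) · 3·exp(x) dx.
\frac{3}{e^{2}}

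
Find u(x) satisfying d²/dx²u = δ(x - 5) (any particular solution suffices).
\frac{|x - 5|}{2}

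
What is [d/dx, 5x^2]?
10 x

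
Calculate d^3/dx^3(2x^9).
1008 x^{6}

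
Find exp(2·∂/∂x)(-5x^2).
- 5 x^{2} - 20 x - 20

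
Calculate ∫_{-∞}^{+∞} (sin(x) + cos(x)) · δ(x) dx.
1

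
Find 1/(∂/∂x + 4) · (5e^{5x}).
\frac{5 e^{5 x}}{9}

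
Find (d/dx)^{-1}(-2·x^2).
- \frac{2 x^{3}}{3}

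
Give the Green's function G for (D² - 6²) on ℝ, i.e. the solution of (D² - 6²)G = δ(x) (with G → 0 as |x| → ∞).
-\frac{e^{-6|x|}}{12}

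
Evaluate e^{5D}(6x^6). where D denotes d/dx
6 x^{6} + 180 x^{5} + 2250 x^{4} + 15000 x^{3} + 56250 x^{2} + 112500 x + 93750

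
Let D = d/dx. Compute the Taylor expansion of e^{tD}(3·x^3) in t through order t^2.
3 x \left(3 t^{2} + 3 t x + x^{2}\right)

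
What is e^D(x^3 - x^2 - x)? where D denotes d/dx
x^{3} + 2 x^{2} - 1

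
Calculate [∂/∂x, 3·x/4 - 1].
\frac{3}{4}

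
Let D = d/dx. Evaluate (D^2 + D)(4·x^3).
12 x \left(x + 2\right)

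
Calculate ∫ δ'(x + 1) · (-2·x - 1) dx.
2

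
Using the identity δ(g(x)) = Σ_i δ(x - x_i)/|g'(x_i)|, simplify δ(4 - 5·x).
\frac{\delta(x - 4/5)}{5}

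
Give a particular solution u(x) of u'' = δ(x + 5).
\frac{|x + 5|}{2}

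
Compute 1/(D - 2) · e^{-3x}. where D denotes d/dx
- \frac{e^{- 3 x}}{5}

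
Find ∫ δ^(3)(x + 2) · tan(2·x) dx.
- 48 \tan^{4}{\left(4 \right)} - 64 \tan^{2}{\left(4 \right)} - 16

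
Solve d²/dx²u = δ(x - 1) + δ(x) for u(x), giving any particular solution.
\frac{|x - 1|}{2} + \frac{|x|}{2}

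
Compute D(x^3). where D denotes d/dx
3 x^{2}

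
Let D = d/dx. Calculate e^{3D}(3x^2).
3 x^{2} + 18 x + 27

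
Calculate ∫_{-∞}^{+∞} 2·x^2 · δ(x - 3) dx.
18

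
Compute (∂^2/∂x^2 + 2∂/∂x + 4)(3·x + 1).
12 x + 10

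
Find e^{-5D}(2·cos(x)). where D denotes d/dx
2 \cos{\left(x - 5 \right)}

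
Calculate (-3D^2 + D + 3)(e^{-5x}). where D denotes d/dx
- 77 e^{- 5 x}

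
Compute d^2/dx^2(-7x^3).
- 42 x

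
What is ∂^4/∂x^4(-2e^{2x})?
- 32 e^{2 x}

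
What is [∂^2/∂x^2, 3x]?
6\frac{d}{dx}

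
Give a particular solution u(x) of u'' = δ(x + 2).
\frac{|x + 2|}{2}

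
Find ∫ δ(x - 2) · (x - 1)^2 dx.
1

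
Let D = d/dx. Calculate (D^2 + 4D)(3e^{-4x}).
0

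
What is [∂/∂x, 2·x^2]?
4 x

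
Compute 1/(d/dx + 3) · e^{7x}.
\frac{e^{7 x}}{10}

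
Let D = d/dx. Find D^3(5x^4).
120 x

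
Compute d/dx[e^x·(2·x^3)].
2 x^{2} \left(x + 3\right) e^{x}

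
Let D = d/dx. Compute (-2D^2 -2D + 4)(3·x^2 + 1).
12 x^{2} - 12 x - 8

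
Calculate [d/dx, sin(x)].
\cos{\left(x \right)}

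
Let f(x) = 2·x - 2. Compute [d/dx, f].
2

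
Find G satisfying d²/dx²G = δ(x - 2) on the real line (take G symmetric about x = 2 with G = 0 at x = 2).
\frac{|x - 2|}{2}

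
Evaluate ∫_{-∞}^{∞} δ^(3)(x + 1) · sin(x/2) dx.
\frac{\cos{\left(\frac{1}{2} \right)}}{8}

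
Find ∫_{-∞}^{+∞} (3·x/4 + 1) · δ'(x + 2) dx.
- \frac{3}{4}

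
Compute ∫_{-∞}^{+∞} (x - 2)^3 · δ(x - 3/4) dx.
- \frac{125}{64}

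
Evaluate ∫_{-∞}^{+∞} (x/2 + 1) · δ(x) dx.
1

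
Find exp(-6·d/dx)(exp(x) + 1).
e^{x - 6} + 1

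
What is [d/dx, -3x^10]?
- 30 x^{9}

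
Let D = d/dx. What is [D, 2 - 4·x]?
-4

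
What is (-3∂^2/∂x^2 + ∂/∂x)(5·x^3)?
15 x \left(x - 6\right)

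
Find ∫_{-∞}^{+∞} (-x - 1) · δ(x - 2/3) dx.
- \frac{5}{3}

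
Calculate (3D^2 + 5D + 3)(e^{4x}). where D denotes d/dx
71 e^{4 x}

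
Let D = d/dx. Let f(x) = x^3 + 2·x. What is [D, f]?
3 x^{2} + 2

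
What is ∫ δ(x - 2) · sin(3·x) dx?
\sin{\left(6 \right)}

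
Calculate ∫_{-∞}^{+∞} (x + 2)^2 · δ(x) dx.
4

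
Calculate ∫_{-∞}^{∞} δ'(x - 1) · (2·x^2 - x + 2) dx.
-3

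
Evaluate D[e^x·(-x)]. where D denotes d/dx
\left(- x - 1\right) e^{x}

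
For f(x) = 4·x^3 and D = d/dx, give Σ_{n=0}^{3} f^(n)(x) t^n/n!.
4 t^{3} + 12 t^{2} x + 12 t x^{2} + 4 x^{3}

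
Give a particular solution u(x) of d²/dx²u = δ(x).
\frac{|x|}{2}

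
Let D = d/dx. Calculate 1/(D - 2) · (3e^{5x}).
e^{5 x}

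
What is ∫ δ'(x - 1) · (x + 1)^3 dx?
-12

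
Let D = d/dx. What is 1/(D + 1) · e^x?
\frac{e^{x}}{2}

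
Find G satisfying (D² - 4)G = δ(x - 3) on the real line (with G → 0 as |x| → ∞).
-\frac{e^{-2|x - 3|}}{4}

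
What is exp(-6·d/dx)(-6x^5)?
- 6 x^{5} + 180 x^{4} - 2160 x^{3} + 12960 x^{2} - 38880 x + 46656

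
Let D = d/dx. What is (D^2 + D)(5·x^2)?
10 x + 10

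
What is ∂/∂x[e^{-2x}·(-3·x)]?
3 \left(2 x - 1\right) e^{- 2 x}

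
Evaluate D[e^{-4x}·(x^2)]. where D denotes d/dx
2 x \left(1 - 2 x\right) e^{- 4 x}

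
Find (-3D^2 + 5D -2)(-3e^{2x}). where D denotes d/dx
12 e^{2 x}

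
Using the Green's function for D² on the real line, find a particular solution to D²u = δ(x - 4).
\frac{|x - 4|}{2}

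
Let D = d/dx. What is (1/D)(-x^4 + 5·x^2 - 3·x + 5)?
- \frac{x^{5}}{5} + \frac{5 x^{3}}{3} - \frac{3 x^{2}}{2} + 5 x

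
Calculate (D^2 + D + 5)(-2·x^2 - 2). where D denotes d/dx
- 10 x^{2} - 4 x - 14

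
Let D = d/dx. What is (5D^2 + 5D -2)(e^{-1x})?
- 2 e^{- x}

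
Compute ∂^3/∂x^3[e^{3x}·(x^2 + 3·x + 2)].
\left(27 x^{2} + 135 x + 153\right) e^{3 x}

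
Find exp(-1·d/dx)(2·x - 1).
2 x - 3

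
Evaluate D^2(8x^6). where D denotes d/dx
240 x^{4}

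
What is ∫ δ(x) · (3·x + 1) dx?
1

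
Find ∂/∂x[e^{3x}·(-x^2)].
x \left(- 3 x - 2\right) e^{3 x}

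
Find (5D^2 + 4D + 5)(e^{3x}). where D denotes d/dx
62 e^{3 x}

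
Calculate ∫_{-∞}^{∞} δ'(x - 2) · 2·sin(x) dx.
- 2 \cos{\left(2 \right)}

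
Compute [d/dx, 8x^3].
24 x^{2}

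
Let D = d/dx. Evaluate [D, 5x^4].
20 x^{3}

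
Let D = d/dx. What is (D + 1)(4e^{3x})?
16 e^{3 x}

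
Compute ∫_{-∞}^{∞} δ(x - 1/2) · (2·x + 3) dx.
4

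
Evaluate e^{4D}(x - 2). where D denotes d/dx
x + 2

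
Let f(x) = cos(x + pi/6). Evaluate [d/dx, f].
- \sin{\left(x + \frac{\pi}{6} \right)}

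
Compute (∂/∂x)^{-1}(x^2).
\frac{x^{3}}{3}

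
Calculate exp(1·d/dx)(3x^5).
3 x^{5} + 15 x^{4} + 30 x^{3} + 30 x^{2} + 15 x + 3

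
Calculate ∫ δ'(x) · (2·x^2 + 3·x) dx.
-3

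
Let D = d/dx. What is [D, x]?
1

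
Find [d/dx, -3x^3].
- 9 x^{2}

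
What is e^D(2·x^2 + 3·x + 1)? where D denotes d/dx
2 x^{2} + 7 x + 6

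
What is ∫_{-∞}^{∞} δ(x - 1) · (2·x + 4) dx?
6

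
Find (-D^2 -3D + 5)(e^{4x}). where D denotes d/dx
- 23 e^{4 x}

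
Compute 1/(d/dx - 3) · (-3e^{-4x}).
\frac{3 e^{- 4 x}}{7}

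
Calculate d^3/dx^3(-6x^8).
- 2016 x^{5}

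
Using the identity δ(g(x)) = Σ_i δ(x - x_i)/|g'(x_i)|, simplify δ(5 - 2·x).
\frac{\delta(x - 5/2)}{2}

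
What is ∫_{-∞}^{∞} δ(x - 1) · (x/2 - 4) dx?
- \frac{7}{2}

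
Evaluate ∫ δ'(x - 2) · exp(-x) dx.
e^{-2}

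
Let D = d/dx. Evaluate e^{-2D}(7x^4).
7 x^{4} - 56 x^{3} + 168 x^{2} - 224 x + 112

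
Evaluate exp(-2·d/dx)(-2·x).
4 - 2 x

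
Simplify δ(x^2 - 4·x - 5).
\frac{\delta(x + 1) + \delta(x - 5)}{6}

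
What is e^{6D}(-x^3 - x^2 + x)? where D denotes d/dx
- x^{3} - 19 x^{2} - 119 x - 246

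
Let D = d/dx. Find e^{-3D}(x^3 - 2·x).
x^{3} - 9 x^{2} + 25 x - 21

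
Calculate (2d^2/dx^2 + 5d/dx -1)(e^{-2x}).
- 3 e^{- 2 x}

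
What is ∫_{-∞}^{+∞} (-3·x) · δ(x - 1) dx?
-3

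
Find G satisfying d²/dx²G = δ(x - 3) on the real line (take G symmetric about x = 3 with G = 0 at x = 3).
\frac{|x - 3|}{2}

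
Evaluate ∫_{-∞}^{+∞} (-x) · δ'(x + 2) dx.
1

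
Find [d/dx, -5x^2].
- 10 x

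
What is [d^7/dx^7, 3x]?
21\frac{d^{6}}{dx^{6}}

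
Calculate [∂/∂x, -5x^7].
- 35 x^{6}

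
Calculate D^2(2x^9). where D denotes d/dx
144 x^{7}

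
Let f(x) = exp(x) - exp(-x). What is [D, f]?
2 \cosh{\left(x \right)}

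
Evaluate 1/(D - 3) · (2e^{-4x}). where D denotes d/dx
- \frac{2 e^{- 4 x}}{7}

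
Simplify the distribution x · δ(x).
0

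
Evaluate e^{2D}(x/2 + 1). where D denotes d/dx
\frac{x}{2} + 2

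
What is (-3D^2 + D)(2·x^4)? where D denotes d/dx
8 x^{2} \left(x - 9\right)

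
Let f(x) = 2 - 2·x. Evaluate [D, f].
-2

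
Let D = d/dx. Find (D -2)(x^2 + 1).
- 2 x^{2} + 2 x - 2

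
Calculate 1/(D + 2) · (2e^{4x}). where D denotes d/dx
\frac{e^{4 x}}{3}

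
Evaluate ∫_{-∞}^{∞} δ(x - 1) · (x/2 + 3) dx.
\frac{7}{2}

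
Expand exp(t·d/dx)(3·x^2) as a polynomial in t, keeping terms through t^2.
3 t^{2} + 6 t x + 3 x^{2}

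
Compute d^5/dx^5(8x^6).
5760 x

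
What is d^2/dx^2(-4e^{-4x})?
- 64 e^{- 4 x}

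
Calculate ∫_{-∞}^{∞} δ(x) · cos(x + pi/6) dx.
\frac{\sqrt{3}}{2}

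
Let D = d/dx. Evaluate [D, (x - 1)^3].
3 \left(x - 1\right)^{2}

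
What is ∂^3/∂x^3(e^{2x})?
8 e^{2 x}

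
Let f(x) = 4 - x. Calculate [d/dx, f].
-1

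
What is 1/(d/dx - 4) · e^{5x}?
e^{5 x}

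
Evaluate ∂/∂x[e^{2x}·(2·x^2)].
4 x \left(x + 1\right) e^{2 x}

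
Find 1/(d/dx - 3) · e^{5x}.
\frac{e^{5 x}}{2}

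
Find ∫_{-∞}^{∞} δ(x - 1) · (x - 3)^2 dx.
4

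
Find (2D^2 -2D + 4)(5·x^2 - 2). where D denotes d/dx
20 x^{2} - 20 x + 12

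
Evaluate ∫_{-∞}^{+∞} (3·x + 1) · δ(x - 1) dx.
4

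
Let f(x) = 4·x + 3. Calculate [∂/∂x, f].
4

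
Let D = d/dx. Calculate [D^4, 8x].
32D^{3}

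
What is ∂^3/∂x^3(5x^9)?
2520 x^{6}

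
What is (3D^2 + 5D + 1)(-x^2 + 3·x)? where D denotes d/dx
- x^{2} - 7 x + 9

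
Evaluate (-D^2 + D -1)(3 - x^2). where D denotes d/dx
x^{2} - 2 x - 1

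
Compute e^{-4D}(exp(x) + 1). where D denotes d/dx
e^{x - 4} + 1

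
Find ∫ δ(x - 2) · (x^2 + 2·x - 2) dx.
6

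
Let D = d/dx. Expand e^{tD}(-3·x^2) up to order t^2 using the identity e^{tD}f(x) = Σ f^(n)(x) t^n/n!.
- 3 t^{2} - 6 t x - 3 x^{2}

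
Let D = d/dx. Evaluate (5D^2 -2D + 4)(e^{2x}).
20 e^{2 x}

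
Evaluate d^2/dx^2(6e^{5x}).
150 e^{5 x}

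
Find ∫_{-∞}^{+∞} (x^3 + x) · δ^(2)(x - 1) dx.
6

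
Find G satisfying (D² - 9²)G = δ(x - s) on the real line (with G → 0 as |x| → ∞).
-\frac{e^{-9|x-s|}}{18}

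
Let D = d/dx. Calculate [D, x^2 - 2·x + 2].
2 x - 2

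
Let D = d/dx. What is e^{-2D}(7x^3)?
7 x^{3} - 42 x^{2} + 84 x - 56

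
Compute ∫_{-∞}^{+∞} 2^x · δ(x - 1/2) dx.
\sqrt{2}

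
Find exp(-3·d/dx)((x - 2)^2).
x^{2} - 10 x + 25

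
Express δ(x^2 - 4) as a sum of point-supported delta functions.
\frac{\delta(x + 2) + \delta(x - 2)}{4}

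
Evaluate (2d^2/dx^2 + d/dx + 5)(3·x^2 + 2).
15 x^{2} + 6 x + 22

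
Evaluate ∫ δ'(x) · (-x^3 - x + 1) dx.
1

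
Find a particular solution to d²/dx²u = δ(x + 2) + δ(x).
\frac{|x + 2|}{2} + \frac{|x|}{2}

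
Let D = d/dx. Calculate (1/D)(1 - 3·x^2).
- x^{3} + x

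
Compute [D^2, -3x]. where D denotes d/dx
-6D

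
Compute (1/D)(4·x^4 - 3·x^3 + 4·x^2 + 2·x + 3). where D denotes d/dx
\frac{4 x^{5}}{5} - \frac{3 x^{4}}{4} + \frac{4 x^{3}}{3} + x^{2} + 3 x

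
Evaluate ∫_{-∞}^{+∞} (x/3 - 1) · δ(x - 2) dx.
- \frac{1}{3}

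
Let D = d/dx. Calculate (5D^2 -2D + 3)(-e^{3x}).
- 42 e^{3 x}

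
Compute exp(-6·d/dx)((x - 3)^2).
x^{2} - 18 x + 81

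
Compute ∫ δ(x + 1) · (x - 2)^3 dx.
-27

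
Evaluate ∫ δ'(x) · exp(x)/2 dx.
- \frac{1}{2}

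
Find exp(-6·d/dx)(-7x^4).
- 7 x^{4} + 168 x^{3} - 1512 x^{2} + 6048 x - 9072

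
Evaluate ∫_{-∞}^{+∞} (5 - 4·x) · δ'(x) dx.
4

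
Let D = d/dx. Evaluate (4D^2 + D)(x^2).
2 x + 8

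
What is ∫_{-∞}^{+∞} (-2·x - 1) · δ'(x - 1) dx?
2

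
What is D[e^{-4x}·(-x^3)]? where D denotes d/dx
x^{2} \left(4 x - 3\right) e^{- 4 x}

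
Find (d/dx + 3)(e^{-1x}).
2 e^{- x}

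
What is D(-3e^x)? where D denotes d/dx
- 3 e^{x}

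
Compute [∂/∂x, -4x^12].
- 48 x^{11}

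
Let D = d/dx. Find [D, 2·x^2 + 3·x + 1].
4 x + 3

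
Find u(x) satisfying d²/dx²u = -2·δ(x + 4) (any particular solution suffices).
-|x + 4|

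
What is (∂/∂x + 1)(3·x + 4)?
3 x + 7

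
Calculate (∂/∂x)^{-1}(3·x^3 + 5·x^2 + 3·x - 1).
\frac{3 x^{4}}{4} + \frac{5 x^{3}}{3} + \frac{3 x^{2}}{2} - x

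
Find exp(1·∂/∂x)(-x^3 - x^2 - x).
- x^{3} - 4 x^{2} - 6 x - 3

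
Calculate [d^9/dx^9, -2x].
-18\frac{d^{8}}{dx^{8}}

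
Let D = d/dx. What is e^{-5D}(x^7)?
x^{7} - 35 x^{6} + 525 x^{5} - 4375 x^{4} + 21875 x^{3} - 65625 x^{2} + 109375 x - 78125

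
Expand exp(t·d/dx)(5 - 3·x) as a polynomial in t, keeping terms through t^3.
- 3 t - 3 x + 5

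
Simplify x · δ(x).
0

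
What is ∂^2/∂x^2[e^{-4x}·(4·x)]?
32 \left(2 x - 1\right) e^{- 4 x}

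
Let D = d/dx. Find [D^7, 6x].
42D^{6}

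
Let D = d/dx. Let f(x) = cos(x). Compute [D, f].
- \sin{\left(x \right)}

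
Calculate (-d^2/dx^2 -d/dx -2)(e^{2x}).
- 8 e^{2 x}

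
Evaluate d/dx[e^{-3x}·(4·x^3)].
12 x^{2} \left(1 - x\right) e^{- 3 x}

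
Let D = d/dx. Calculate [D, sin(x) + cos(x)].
- \sin{\left(x \right)} + \cos{\left(x \right)}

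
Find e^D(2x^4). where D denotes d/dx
2 x^{4} + 8 x^{3} + 12 x^{2} + 8 x + 2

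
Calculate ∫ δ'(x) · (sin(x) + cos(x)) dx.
-1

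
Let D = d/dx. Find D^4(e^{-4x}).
256 e^{- 4 x}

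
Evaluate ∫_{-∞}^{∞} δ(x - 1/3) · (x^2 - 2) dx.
- \frac{17}{9}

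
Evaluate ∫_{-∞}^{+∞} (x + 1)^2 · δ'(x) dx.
-2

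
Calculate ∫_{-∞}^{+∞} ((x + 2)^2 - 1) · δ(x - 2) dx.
15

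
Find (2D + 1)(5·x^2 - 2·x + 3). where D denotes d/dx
5 x^{2} + 18 x - 1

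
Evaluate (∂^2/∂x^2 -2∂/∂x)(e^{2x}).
0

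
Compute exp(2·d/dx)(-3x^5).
- 3 x^{5} - 30 x^{4} - 120 x^{3} - 240 x^{2} - 240 x - 96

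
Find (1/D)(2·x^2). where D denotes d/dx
\frac{2 x^{3}}{3}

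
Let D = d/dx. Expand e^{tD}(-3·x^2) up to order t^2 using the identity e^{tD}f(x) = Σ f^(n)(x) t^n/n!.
- 3 t^{2} - 6 t x - 3 x^{2}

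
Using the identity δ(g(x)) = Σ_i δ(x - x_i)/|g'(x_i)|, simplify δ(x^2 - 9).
\frac{\delta(x - 3) + \delta(x + 3)}{6}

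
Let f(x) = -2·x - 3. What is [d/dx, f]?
-2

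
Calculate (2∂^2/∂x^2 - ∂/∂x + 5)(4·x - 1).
20 x - 9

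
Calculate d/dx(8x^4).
32 x^{3}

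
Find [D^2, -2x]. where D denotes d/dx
-4D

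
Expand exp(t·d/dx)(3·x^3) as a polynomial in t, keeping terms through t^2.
3 x \left(3 t^{2} + 3 t x + x^{2}\right)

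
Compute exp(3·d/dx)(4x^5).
4 x^{5} + 60 x^{4} + 360 x^{3} + 1080 x^{2} + 1620 x + 972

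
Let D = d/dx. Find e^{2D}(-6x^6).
- 6 x^{6} - 72 x^{5} - 360 x^{4} - 960 x^{3} - 1440 x^{2} - 1152 x - 384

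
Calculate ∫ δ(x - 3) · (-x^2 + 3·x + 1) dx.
1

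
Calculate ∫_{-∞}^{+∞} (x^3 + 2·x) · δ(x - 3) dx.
33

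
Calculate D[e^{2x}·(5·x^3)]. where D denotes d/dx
x^{2} \left(10 x + 15\right) e^{2 x}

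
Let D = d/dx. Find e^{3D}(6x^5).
6 x^{5} + 90 x^{4} + 540 x^{3} + 1620 x^{2} + 2430 x + 1458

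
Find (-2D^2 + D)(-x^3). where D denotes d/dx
3 x \left(4 - x\right)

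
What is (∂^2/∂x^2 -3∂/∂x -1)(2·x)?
- 2 x - 6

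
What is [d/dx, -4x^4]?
- 16 x^{3}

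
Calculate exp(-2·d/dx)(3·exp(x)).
3 e^{x - 2}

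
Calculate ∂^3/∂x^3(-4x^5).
- 240 x^{2}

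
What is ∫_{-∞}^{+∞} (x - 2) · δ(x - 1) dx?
-1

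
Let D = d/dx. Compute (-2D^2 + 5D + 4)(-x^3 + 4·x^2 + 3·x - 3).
- 4 x^{3} + x^{2} + 64 x - 13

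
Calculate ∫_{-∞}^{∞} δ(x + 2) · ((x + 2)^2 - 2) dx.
-2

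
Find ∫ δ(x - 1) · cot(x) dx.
\cot{\left(1 \right)}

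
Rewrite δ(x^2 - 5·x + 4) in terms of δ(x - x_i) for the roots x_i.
\frac{\delta(x - 1) + \delta(x - 4)}{3}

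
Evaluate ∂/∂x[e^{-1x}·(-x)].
\left(x - 1\right) e^{- x}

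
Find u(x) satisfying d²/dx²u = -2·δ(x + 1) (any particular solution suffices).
-|x + 1|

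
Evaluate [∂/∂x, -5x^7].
- 35 x^{6}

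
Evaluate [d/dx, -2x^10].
- 20 x^{9}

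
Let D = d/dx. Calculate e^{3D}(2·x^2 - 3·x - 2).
2 x^{2} + 9 x + 7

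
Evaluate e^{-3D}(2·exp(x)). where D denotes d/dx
2 e^{x - 3}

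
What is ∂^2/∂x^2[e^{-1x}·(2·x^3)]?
2 x \left(x^{2} - 6 x + 6\right) e^{- x}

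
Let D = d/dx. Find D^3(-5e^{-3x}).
135 e^{- 3 x}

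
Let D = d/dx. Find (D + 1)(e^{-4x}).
- 3 e^{- 4 x}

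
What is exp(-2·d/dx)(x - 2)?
x - 4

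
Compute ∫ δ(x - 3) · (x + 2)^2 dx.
25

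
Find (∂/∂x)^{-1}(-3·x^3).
- \frac{3 x^{4}}{4}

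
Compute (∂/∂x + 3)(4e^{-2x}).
4 e^{- 2 x}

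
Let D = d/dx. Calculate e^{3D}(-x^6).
- x^{6} - 18 x^{5} - 135 x^{4} - 540 x^{3} - 1215 x^{2} - 1458 x - 729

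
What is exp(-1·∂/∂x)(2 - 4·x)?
6 - 4 x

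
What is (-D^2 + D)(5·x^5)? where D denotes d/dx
25 x^{3} \left(x - 4\right)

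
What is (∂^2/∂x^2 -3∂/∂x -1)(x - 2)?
- x - 1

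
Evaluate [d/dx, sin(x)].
\cos{\left(x \right)}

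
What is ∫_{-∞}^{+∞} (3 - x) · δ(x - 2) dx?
1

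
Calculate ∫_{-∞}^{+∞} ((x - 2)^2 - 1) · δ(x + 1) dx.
8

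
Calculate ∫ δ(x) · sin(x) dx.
0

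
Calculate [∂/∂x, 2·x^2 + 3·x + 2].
4 x + 3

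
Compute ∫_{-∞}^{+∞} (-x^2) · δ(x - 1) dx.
-1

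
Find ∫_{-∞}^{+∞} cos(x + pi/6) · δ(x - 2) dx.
\cos{\left(\frac{\pi}{6} + 2 \right)}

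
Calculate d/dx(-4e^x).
- 4 e^{x}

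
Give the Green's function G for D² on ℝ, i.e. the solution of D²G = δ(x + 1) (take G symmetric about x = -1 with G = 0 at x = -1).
\frac{|x + 1|}{2}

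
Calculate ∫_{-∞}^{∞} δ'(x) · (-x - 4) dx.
1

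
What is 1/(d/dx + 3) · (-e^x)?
- \frac{e^{x}}{4}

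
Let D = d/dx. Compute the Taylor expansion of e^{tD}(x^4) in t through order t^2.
x^{2} \left(6 t^{2} + 4 t x + x^{2}\right)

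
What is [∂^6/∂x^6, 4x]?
24\frac{d^{5}}{dx^{5}}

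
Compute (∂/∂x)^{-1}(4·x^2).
\frac{4 x^{3}}{3}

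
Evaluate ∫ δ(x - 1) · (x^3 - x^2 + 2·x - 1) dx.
1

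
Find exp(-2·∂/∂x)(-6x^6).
- 6 x^{6} + 72 x^{5} - 360 x^{4} + 960 x^{3} - 1440 x^{2} + 1152 x - 384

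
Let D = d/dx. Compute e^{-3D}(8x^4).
8 x^{4} - 96 x^{3} + 432 x^{2} - 864 x + 648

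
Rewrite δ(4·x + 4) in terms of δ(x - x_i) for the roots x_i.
\frac{\delta(x + 1)}{4}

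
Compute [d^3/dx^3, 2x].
6\frac{d^{2}}{dx^{2}}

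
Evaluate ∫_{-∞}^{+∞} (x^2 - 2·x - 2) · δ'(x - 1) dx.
0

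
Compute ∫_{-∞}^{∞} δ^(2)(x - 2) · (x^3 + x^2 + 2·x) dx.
14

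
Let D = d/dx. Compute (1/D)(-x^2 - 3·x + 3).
- \frac{x^{3}}{3} - \frac{3 x^{2}}{2} + 3 x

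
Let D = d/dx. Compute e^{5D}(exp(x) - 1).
e^{x + 5} - 1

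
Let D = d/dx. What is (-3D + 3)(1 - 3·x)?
12 - 9 x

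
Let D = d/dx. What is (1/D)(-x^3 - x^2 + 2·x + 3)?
- \frac{x^{4}}{4} - \frac{x^{3}}{3} + x^{2} + 3 x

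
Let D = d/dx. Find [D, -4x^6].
- 24 x^{5}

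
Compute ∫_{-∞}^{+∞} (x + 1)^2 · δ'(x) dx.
-2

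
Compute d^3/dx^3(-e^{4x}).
- 64 e^{4 x}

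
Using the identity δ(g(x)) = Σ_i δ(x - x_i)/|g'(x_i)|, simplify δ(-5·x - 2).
\frac{\delta(x + 2/5)}{5}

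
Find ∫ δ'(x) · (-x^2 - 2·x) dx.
2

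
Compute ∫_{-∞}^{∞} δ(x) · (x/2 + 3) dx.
3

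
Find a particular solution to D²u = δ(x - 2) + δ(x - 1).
\frac{|x - 2|}{2} + \frac{|x - 1|}{2}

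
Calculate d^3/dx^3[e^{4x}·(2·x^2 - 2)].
\left(128 x^{2} + 192 x - 80\right) e^{4 x}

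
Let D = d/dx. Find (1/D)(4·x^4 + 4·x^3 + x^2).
\frac{4 x^{5}}{5} + x^{4} + \frac{x^{3}}{3}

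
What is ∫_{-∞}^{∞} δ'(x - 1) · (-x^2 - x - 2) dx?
3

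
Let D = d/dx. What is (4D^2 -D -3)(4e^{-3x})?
144 e^{- 3 x}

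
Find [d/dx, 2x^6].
12 x^{5}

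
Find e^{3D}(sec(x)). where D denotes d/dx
\sec{\left(x + 3 \right)}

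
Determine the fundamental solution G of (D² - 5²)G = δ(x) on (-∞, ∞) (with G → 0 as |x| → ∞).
-\frac{e^{-5|x|}}{10}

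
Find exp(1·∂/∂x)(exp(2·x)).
e^{2 x + 2}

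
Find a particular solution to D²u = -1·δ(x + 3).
-\frac{|x + 3|}{2}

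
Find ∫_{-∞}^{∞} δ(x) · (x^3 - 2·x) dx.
0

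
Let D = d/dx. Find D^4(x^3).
0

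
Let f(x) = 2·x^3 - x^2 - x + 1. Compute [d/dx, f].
6 x^{2} - 2 x - 1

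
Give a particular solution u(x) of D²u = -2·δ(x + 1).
-|x + 1|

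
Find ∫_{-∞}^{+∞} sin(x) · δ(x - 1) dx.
\sin{\left(1 \right)}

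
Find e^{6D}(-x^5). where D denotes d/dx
- x^{5} - 30 x^{4} - 360 x^{3} - 2160 x^{2} - 6480 x - 7776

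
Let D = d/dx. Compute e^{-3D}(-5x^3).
- 5 x^{3} + 45 x^{2} - 135 x + 135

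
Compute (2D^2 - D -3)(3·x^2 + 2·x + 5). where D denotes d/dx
- 9 x^{2} - 12 x - 5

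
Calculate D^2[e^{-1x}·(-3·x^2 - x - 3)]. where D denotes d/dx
\left(- 3 x^{2} + 11 x - 7\right) e^{- x}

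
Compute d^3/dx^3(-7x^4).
- 168 x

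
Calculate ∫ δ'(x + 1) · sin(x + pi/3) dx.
- \sin{\left(\frac{\pi}{6} + 1 \right)}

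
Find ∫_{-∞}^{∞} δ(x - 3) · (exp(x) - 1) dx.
-1 + e^{3}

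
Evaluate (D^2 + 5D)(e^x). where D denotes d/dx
6 e^{x}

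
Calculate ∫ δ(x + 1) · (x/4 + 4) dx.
\frac{15}{4}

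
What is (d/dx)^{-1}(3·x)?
\frac{3 x^{2}}{2}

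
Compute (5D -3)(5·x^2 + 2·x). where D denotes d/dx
- 15 x^{2} + 44 x + 10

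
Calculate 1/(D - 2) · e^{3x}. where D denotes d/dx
e^{3 x}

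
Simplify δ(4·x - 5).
\frac{\delta(x - 5/4)}{4}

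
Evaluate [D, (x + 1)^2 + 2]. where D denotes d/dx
2 x + 2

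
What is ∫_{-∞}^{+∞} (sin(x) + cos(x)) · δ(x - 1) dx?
\cos{\left(1 \right)} + \sin{\left(1 \right)}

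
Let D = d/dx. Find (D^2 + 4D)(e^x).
5 e^{x}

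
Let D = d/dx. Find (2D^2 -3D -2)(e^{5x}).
33 e^{5 x}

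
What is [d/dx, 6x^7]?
42 x^{6}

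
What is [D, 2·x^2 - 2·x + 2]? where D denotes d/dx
4 x - 2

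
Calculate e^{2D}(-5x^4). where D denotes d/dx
- 5 x^{4} - 40 x^{3} - 120 x^{2} - 160 x - 80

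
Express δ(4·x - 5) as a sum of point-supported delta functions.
\frac{\delta(x - 5/4)}{4}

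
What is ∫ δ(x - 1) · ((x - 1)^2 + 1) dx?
1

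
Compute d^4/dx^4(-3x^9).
- 9072 x^{5}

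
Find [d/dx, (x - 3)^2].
2 x - 6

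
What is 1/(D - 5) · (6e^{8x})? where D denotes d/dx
2 e^{8 x}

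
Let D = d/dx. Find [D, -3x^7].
- 21 x^{6}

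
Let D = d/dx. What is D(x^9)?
9 x^{8}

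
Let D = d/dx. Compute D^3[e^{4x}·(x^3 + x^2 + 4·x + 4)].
\left(64 x^{3} + 208 x^{2} + 424 x + 478\right) e^{4 x}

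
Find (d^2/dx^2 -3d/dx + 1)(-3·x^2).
- 3 x^{2} + 18 x - 6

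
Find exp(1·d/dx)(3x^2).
3 x^{2} + 6 x + 3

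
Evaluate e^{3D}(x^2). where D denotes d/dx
x^{2} + 6 x + 9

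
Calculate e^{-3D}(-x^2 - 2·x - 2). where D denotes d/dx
- x^{2} + 4 x - 5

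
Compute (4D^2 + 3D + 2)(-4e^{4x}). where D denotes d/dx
- 312 e^{4 x}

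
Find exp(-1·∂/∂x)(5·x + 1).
5 x - 4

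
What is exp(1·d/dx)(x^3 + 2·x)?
x^{3} + 3 x^{2} + 5 x + 3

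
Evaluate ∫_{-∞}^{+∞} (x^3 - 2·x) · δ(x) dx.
0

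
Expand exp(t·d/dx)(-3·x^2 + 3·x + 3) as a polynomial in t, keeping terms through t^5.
- 3 t^{2} - 3 t \left(2 x - 1\right) - 3 x^{2} + 3 x + 3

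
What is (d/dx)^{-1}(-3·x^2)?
- x^{3}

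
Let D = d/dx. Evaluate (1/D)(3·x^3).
\frac{3 x^{4}}{4}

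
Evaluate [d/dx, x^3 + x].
3 x^{2} + 1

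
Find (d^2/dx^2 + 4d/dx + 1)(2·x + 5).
2 x + 13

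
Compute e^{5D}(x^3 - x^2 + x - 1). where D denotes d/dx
x^{3} + 14 x^{2} + 66 x + 104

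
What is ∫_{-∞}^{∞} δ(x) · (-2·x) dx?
0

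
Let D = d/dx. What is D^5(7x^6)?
5040 x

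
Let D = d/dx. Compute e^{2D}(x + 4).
x + 6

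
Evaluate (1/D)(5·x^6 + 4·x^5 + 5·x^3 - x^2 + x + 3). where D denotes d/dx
\frac{5 x^{7}}{7} + \frac{2 x^{6}}{3} + \frac{5 x^{4}}{4} - \frac{x^{3}}{3} + \frac{x^{2}}{2} + 3 x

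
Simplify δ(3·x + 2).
\frac{\delta(x + 2/3)}{3}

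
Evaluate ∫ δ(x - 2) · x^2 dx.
4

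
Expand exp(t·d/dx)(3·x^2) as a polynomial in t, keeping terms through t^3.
3 t^{2} + 6 t x + 3 x^{2}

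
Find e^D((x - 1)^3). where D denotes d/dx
x^{3}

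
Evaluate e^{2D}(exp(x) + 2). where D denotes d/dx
e^{x + 2} + 2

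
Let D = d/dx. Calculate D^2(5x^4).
60 x^{2}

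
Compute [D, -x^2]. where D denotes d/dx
- 2 x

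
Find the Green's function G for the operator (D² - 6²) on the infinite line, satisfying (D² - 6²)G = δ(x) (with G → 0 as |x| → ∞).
-\frac{e^{-6|x|}}{12}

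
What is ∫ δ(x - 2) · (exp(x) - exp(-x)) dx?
2 \sinh{\left(2 \right)}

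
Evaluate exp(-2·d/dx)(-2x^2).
- 2 x^{2} + 8 x - 8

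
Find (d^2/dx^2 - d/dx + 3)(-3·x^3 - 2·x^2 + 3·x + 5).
- 9 x^{3} + 3 x^{2} - 5 x + 8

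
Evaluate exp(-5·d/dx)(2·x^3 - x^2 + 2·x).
2 x^{3} - 31 x^{2} + 162 x - 285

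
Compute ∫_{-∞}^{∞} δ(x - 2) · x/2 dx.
1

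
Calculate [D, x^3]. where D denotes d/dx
3 x^{2}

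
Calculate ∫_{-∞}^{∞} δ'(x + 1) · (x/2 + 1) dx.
- \frac{1}{2}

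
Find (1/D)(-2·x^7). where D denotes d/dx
- \frac{x^{8}}{4}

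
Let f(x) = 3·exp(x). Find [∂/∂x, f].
3 e^{x}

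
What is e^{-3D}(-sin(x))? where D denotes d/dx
- \sin{\left(x - 3 \right)}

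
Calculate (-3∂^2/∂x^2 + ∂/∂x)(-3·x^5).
15 x^{3} \left(12 - x\right)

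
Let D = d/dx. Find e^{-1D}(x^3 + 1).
x \left(x^{2} - 3 x + 3\right)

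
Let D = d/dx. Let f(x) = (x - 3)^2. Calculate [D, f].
2 x - 6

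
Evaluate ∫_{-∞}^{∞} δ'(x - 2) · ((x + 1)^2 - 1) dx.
-6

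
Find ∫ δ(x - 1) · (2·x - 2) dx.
0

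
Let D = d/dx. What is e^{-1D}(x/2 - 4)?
\frac{x}{2} - \frac{9}{2}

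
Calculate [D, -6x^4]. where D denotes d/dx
- 24 x^{3}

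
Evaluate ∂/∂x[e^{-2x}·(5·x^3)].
x^{2} \left(15 - 10 x\right) e^{- 2 x}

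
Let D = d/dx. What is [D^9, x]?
9D^{8}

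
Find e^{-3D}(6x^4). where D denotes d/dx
6 x^{4} - 72 x^{3} + 324 x^{2} - 648 x + 486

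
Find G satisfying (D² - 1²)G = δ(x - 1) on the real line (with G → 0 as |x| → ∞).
-\frac{e^{-|x - 1|}}{2}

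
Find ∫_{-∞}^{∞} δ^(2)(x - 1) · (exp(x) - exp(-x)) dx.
2 \sinh{\left(1 \right)}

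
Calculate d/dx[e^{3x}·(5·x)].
\left(15 x + 5\right) e^{3 x}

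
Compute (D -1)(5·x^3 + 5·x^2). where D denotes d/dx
5 x \left(- x^{2} + 2 x + 2\right)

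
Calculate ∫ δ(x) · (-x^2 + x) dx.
0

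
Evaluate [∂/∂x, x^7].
7 x^{6}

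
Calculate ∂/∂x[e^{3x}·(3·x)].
\left(9 x + 3\right) e^{3 x}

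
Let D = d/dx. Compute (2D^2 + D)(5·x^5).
25 x^{3} \left(x + 8\right)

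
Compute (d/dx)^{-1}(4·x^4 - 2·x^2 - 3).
\frac{4 x^{5}}{5} - \frac{2 x^{3}}{3} - 3 x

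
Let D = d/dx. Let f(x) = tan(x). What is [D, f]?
\frac{1}{\cos^{2}{\left(x \right)}}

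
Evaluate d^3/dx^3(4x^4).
96 x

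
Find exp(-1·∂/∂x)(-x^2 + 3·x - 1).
- x^{2} + 5 x - 5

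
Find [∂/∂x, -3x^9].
- 27 x^{8}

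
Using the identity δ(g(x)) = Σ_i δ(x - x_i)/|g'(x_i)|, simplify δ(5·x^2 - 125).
\frac{\delta(x - 5) + \delta(x + 5)}{50}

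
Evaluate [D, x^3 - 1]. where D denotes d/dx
3 x^{2}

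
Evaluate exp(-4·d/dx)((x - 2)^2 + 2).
x^{2} - 12 x + 38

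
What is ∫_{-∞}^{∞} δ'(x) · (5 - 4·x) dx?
4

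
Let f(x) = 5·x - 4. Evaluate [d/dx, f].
5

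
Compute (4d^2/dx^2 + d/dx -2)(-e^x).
- 3 e^{x}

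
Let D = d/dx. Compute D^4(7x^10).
35280 x^{6}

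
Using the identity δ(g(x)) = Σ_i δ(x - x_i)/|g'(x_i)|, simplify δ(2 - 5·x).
\frac{\delta(x - 2/5)}{5}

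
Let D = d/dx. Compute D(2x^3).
6 x^{2}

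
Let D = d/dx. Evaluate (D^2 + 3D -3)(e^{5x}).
37 e^{5 x}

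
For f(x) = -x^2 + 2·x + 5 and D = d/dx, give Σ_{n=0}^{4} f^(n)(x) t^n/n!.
- t^{2} - 2 t \left(x - 1\right) - x^{2} + 2 x + 5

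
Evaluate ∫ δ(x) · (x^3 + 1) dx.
1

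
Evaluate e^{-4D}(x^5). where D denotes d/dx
x^{5} - 20 x^{4} + 160 x^{3} - 640 x^{2} + 1280 x - 1024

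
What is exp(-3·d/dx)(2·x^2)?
2 x^{2} - 12 x + 18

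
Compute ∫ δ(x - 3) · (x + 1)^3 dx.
64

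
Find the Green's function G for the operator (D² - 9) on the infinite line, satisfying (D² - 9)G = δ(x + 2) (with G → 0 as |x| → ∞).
-\frac{e^{-3|x + 2|}}{6}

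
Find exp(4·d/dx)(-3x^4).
- 3 x^{4} - 48 x^{3} - 288 x^{2} - 768 x - 768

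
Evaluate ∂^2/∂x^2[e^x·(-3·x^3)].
- 3 x \left(x^{2} + 6 x + 6\right) e^{x}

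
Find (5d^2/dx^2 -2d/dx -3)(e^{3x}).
36 e^{3 x}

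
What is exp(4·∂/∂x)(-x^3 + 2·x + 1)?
- x^{3} - 12 x^{2} - 46 x - 55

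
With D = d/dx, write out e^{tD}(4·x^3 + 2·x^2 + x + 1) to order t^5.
4 t^{3} + t^{2} \left(12 x + 2\right) + t \left(12 x^{2} + 4 x + 1\right) + 4 x^{3} + 2 x^{2} + x + 1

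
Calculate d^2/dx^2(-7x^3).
- 42 x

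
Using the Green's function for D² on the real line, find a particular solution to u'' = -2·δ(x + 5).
-|x + 5|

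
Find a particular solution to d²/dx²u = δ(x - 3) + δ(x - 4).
\frac{|x - 3|}{2} + \frac{|x - 4|}{2}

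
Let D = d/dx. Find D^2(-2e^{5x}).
- 50 e^{5 x}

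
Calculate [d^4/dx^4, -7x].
-28\frac{d^{3}}{dx^{3}}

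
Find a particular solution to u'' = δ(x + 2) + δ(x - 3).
\frac{|x + 2|}{2} + \frac{|x - 3|}{2}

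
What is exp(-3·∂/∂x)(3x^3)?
3 x^{3} - 27 x^{2} + 81 x - 81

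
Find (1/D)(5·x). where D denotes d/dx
\frac{5 x^{2}}{2}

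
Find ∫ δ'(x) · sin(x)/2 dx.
- \frac{1}{2}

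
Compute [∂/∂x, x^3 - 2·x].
3 x^{2} - 2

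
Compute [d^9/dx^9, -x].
-9\frac{d^{8}}{dx^{8}}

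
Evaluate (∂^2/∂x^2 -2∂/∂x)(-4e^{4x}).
- 32 e^{4 x}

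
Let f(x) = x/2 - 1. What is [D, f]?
\frac{1}{2}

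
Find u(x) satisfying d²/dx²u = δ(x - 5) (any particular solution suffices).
\frac{|x - 5|}{2}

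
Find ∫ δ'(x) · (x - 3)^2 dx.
6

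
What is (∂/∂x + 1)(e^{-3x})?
- 2 e^{- 3 x}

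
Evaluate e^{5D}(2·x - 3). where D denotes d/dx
2 x + 7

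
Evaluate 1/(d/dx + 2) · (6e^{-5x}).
- 2 e^{- 5 x}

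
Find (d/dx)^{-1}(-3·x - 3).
- \frac{3 x^{2}}{2} - 3 x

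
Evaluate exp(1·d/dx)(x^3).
x^{3} + 3 x^{2} + 3 x + 1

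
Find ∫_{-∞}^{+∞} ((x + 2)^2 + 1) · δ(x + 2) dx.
1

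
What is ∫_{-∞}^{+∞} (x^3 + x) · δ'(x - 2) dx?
-13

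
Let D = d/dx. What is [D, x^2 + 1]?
2 x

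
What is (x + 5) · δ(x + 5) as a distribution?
0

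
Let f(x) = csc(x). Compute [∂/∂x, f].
- \cot{\left(x \right)} \csc{\left(x \right)}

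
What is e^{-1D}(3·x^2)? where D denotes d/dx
3 x^{2} - 6 x + 3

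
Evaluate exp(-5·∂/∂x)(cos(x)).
\cos{\left(x - 5 \right)}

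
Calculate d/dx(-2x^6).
- 12 x^{5}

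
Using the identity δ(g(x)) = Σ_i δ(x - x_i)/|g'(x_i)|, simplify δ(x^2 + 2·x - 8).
\frac{\delta(x - 2) + \delta(x + 4)}{6}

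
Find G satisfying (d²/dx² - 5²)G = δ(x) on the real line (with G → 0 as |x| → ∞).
-\frac{e^{-5|x|}}{10}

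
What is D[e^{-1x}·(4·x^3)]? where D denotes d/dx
4 x^{2} \left(3 - x\right) e^{- x}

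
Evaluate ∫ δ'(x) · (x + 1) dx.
-1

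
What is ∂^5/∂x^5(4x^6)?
2880 x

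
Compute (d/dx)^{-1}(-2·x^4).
- \frac{2 x^{5}}{5}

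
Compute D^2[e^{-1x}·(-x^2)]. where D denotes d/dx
\left(- x^{2} + 4 x - 2\right) e^{- x}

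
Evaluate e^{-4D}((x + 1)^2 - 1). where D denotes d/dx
x^{2} - 6 x + 8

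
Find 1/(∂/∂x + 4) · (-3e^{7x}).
- \frac{3 e^{7 x}}{11}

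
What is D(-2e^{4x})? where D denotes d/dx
- 8 e^{4 x}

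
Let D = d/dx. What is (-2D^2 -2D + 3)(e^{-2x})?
- e^{- 2 x}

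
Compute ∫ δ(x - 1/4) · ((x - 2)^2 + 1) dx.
\frac{65}{16}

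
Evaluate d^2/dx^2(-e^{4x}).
- 16 e^{4 x}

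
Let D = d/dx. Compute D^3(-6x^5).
- 360 x^{2}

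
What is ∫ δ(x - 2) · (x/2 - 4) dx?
-3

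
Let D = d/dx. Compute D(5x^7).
35 x^{6}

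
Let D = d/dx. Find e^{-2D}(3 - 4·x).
11 - 4 x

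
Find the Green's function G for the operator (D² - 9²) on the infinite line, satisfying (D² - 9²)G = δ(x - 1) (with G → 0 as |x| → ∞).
-\frac{e^{-9|x - 1|}}{18}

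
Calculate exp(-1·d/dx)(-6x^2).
- 6 x^{2} + 12 x - 6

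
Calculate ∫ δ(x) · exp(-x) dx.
1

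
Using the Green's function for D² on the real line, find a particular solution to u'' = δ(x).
\frac{|x|}{2}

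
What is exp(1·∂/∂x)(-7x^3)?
- 7 x^{3} - 21 x^{2} - 21 x - 7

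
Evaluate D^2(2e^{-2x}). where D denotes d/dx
8 e^{- 2 x}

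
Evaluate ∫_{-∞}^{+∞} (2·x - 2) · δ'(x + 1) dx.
-2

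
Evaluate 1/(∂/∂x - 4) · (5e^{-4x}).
- \frac{5 e^{- 4 x}}{8}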